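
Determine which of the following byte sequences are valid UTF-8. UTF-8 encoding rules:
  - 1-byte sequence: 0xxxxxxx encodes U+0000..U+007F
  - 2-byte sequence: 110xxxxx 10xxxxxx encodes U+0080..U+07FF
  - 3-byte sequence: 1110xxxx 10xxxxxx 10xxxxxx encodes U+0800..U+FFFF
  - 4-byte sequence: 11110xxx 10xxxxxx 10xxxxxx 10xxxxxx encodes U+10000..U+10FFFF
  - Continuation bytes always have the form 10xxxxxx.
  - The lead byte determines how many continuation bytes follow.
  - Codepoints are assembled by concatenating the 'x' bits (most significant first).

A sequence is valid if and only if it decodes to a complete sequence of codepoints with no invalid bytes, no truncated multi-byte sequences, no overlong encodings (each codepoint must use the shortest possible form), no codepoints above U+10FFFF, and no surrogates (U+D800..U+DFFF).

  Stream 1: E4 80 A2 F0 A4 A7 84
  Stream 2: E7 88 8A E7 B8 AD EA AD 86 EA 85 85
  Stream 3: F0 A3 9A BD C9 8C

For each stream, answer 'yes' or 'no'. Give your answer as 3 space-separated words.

Answer: yes yes yes

Derivation:
Stream 1: decodes cleanly. VALID
Stream 2: decodes cleanly. VALID
Stream 3: decodes cleanly. VALID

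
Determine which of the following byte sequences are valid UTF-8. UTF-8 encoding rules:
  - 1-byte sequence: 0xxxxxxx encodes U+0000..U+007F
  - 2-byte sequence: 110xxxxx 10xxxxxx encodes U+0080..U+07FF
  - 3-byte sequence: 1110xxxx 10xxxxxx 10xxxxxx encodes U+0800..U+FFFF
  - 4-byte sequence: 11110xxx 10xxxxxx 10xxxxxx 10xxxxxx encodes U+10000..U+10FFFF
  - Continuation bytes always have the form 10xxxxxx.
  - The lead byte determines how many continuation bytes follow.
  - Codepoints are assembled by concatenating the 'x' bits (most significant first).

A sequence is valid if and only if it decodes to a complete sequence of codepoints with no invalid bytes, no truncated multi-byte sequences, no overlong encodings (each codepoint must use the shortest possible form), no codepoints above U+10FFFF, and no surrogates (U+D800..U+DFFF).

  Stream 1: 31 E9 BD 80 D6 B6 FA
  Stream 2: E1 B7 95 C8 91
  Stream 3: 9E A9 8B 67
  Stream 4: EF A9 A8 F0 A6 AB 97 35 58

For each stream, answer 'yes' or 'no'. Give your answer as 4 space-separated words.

Stream 1: error at byte offset 6. INVALID
Stream 2: decodes cleanly. VALID
Stream 3: error at byte offset 0. INVALID
Stream 4: decodes cleanly. VALID

Answer: no yes no yes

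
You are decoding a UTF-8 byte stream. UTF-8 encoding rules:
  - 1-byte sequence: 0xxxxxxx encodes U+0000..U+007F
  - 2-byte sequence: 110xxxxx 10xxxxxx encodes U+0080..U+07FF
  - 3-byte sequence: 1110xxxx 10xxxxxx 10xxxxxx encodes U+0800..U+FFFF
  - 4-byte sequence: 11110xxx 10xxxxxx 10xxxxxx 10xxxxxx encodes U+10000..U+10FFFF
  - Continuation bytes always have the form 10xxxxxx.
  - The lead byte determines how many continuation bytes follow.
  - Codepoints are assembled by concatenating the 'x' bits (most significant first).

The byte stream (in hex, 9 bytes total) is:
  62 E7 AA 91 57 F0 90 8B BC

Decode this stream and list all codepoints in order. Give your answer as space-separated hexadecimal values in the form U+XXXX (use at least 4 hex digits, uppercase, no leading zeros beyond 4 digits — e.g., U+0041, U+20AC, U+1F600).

Answer: U+0062 U+7A91 U+0057 U+102FC

Derivation:
Byte[0]=62: 1-byte ASCII. cp=U+0062
Byte[1]=E7: 3-byte lead, need 2 cont bytes. acc=0x7
Byte[2]=AA: continuation. acc=(acc<<6)|0x2A=0x1EA
Byte[3]=91: continuation. acc=(acc<<6)|0x11=0x7A91
Completed: cp=U+7A91 (starts at byte 1)
Byte[4]=57: 1-byte ASCII. cp=U+0057
Byte[5]=F0: 4-byte lead, need 3 cont bytes. acc=0x0
Byte[6]=90: continuation. acc=(acc<<6)|0x10=0x10
Byte[7]=8B: continuation. acc=(acc<<6)|0x0B=0x40B
Byte[8]=BC: continuation. acc=(acc<<6)|0x3C=0x102FC
Completed: cp=U+102FC (starts at byte 5)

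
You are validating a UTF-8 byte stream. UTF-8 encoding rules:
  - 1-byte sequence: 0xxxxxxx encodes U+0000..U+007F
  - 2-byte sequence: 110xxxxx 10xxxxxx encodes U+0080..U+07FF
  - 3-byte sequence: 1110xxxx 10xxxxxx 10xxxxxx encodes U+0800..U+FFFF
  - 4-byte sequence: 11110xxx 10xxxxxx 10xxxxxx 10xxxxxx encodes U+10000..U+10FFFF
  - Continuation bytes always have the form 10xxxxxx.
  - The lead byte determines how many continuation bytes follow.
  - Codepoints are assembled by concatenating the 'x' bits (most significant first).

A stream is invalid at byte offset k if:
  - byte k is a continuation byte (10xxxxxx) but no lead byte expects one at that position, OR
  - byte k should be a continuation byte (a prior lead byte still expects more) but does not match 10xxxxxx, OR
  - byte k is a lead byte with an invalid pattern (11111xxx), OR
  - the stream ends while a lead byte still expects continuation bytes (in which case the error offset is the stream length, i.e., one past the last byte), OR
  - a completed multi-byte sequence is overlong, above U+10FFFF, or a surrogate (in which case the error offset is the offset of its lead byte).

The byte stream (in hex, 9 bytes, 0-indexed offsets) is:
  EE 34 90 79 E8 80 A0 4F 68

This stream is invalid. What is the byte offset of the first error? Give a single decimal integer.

Answer: 1

Derivation:
Byte[0]=EE: 3-byte lead, need 2 cont bytes. acc=0xE
Byte[1]=34: expected 10xxxxxx continuation. INVALID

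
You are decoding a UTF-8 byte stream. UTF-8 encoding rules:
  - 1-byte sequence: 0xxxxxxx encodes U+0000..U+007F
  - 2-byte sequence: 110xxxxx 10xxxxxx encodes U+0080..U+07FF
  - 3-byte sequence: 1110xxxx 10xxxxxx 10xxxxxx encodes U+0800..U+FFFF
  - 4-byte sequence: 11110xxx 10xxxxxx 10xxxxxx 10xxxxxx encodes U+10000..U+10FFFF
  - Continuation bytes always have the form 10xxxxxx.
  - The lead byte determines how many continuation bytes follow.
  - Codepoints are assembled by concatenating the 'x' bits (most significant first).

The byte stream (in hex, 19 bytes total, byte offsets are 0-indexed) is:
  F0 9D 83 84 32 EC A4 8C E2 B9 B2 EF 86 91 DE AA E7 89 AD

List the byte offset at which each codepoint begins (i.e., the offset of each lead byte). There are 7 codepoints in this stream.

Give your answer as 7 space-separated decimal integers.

Byte[0]=F0: 4-byte lead, need 3 cont bytes. acc=0x0
Byte[1]=9D: continuation. acc=(acc<<6)|0x1D=0x1D
Byte[2]=83: continuation. acc=(acc<<6)|0x03=0x743
Byte[3]=84: continuation. acc=(acc<<6)|0x04=0x1D0C4
Completed: cp=U+1D0C4 (starts at byte 0)
Byte[4]=32: 1-byte ASCII. cp=U+0032
Byte[5]=EC: 3-byte lead, need 2 cont bytes. acc=0xC
Byte[6]=A4: continuation. acc=(acc<<6)|0x24=0x324
Byte[7]=8C: continuation. acc=(acc<<6)|0x0C=0xC90C
Completed: cp=U+C90C (starts at byte 5)
Byte[8]=E2: 3-byte lead, need 2 cont bytes. acc=0x2
Byte[9]=B9: continuation. acc=(acc<<6)|0x39=0xB9
Byte[10]=B2: continuation. acc=(acc<<6)|0x32=0x2E72
Completed: cp=U+2E72 (starts at byte 8)
Byte[11]=EF: 3-byte lead, need 2 cont bytes. acc=0xF
Byte[12]=86: continuation. acc=(acc<<6)|0x06=0x3C6
Byte[13]=91: continuation. acc=(acc<<6)|0x11=0xF191
Completed: cp=U+F191 (starts at byte 11)
Byte[14]=DE: 2-byte lead, need 1 cont bytes. acc=0x1E
Byte[15]=AA: continuation. acc=(acc<<6)|0x2A=0x7AA
Completed: cp=U+07AA (starts at byte 14)
Byte[16]=E7: 3-byte lead, need 2 cont bytes. acc=0x7
Byte[17]=89: continuation. acc=(acc<<6)|0x09=0x1C9
Byte[18]=AD: continuation. acc=(acc<<6)|0x2D=0x726D
Completed: cp=U+726D (starts at byte 16)

Answer: 0 4 5 8 11 14 16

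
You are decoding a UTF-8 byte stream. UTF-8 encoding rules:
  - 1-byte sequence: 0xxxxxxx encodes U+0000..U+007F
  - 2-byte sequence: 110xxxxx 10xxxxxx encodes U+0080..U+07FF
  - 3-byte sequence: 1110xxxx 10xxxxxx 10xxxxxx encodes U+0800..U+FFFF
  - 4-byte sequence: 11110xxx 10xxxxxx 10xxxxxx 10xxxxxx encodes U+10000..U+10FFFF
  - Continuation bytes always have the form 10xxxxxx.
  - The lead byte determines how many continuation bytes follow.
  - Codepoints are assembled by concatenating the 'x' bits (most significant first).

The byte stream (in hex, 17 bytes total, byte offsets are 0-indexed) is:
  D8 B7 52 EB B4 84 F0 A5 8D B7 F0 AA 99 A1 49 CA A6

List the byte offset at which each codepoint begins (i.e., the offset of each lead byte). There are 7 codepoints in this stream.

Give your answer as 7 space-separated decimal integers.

Answer: 0 2 3 6 10 14 15

Derivation:
Byte[0]=D8: 2-byte lead, need 1 cont bytes. acc=0x18
Byte[1]=B7: continuation. acc=(acc<<6)|0x37=0x637
Completed: cp=U+0637 (starts at byte 0)
Byte[2]=52: 1-byte ASCII. cp=U+0052
Byte[3]=EB: 3-byte lead, need 2 cont bytes. acc=0xB
Byte[4]=B4: continuation. acc=(acc<<6)|0x34=0x2F4
Byte[5]=84: continuation. acc=(acc<<6)|0x04=0xBD04
Completed: cp=U+BD04 (starts at byte 3)
Byte[6]=F0: 4-byte lead, need 3 cont bytes. acc=0x0
Byte[7]=A5: continuation. acc=(acc<<6)|0x25=0x25
Byte[8]=8D: continuation. acc=(acc<<6)|0x0D=0x94D
Byte[9]=B7: continuation. acc=(acc<<6)|0x37=0x25377
Completed: cp=U+25377 (starts at byte 6)
Byte[10]=F0: 4-byte lead, need 3 cont bytes. acc=0x0
Byte[11]=AA: continuation. acc=(acc<<6)|0x2A=0x2A
Byte[12]=99: continuation. acc=(acc<<6)|0x19=0xA99
Byte[13]=A1: continuation. acc=(acc<<6)|0x21=0x2A661
Completed: cp=U+2A661 (starts at byte 10)
Byte[14]=49: 1-byte ASCII. cp=U+0049
Byte[15]=CA: 2-byte lead, need 1 cont bytes. acc=0xA
Byte[16]=A6: continuation. acc=(acc<<6)|0x26=0x2A6
Completed: cp=U+02A6 (starts at byte 15)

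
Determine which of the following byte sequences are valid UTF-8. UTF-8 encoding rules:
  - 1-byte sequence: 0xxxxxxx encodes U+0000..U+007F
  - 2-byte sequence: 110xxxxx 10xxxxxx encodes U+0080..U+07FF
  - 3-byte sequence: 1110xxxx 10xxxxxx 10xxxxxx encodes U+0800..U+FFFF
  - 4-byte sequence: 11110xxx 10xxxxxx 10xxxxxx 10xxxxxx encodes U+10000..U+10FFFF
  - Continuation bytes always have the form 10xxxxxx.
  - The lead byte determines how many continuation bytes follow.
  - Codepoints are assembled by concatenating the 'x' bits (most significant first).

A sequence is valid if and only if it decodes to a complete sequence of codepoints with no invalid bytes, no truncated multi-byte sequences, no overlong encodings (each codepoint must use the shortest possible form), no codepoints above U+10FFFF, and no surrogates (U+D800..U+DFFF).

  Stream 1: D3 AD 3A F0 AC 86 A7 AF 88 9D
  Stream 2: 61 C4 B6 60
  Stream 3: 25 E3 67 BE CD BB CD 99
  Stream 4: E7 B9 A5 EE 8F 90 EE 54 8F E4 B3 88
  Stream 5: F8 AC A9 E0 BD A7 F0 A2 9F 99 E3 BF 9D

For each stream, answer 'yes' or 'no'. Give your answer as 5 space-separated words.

Stream 1: error at byte offset 7. INVALID
Stream 2: decodes cleanly. VALID
Stream 3: error at byte offset 2. INVALID
Stream 4: error at byte offset 7. INVALID
Stream 5: error at byte offset 0. INVALID

Answer: no yes no no no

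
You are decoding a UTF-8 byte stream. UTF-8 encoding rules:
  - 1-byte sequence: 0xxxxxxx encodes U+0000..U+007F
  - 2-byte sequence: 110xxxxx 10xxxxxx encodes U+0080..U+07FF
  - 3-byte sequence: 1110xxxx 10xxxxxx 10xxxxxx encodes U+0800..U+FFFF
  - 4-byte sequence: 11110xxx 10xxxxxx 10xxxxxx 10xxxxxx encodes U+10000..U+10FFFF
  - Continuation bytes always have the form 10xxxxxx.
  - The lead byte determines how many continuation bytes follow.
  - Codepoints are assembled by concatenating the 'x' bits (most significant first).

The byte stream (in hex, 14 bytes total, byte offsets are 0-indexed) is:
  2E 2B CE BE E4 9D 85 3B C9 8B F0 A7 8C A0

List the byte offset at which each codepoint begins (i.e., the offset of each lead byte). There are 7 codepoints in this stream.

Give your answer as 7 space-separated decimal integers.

Answer: 0 1 2 4 7 8 10

Derivation:
Byte[0]=2E: 1-byte ASCII. cp=U+002E
Byte[1]=2B: 1-byte ASCII. cp=U+002B
Byte[2]=CE: 2-byte lead, need 1 cont bytes. acc=0xE
Byte[3]=BE: continuation. acc=(acc<<6)|0x3E=0x3BE
Completed: cp=U+03BE (starts at byte 2)
Byte[4]=E4: 3-byte lead, need 2 cont bytes. acc=0x4
Byte[5]=9D: continuation. acc=(acc<<6)|0x1D=0x11D
Byte[6]=85: continuation. acc=(acc<<6)|0x05=0x4745
Completed: cp=U+4745 (starts at byte 4)
Byte[7]=3B: 1-byte ASCII. cp=U+003B
Byte[8]=C9: 2-byte lead, need 1 cont bytes. acc=0x9
Byte[9]=8B: continuation. acc=(acc<<6)|0x0B=0x24B
Completed: cp=U+024B (starts at byte 8)
Byte[10]=F0: 4-byte lead, need 3 cont bytes. acc=0x0
Byte[11]=A7: continuation. acc=(acc<<6)|0x27=0x27
Byte[12]=8C: continuation. acc=(acc<<6)|0x0C=0x9CC
Byte[13]=A0: continuation. acc=(acc<<6)|0x20=0x27320
Completed: cp=U+27320 (starts at byte 10)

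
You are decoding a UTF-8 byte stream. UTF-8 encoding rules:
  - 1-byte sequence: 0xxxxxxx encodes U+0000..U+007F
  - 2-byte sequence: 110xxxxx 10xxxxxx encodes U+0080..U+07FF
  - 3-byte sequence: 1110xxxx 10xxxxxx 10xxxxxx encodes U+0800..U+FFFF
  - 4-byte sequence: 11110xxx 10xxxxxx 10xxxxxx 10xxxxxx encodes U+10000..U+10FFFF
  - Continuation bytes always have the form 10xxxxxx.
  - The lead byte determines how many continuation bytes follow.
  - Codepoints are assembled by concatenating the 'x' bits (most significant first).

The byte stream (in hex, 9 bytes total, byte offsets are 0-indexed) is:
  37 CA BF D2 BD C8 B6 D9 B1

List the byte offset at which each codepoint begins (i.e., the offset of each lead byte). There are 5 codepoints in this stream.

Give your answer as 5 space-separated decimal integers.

Answer: 0 1 3 5 7

Derivation:
Byte[0]=37: 1-byte ASCII. cp=U+0037
Byte[1]=CA: 2-byte lead, need 1 cont bytes. acc=0xA
Byte[2]=BF: continuation. acc=(acc<<6)|0x3F=0x2BF
Completed: cp=U+02BF (starts at byte 1)
Byte[3]=D2: 2-byte lead, need 1 cont bytes. acc=0x12
Byte[4]=BD: continuation. acc=(acc<<6)|0x3D=0x4BD
Completed: cp=U+04BD (starts at byte 3)
Byte[5]=C8: 2-byte lead, need 1 cont bytes. acc=0x8
Byte[6]=B6: continuation. acc=(acc<<6)|0x36=0x236
Completed: cp=U+0236 (starts at byte 5)
Byte[7]=D9: 2-byte lead, need 1 cont bytes. acc=0x19
Byte[8]=B1: continuation. acc=(acc<<6)|0x31=0x671
Completed: cp=U+0671 (starts at byte 7)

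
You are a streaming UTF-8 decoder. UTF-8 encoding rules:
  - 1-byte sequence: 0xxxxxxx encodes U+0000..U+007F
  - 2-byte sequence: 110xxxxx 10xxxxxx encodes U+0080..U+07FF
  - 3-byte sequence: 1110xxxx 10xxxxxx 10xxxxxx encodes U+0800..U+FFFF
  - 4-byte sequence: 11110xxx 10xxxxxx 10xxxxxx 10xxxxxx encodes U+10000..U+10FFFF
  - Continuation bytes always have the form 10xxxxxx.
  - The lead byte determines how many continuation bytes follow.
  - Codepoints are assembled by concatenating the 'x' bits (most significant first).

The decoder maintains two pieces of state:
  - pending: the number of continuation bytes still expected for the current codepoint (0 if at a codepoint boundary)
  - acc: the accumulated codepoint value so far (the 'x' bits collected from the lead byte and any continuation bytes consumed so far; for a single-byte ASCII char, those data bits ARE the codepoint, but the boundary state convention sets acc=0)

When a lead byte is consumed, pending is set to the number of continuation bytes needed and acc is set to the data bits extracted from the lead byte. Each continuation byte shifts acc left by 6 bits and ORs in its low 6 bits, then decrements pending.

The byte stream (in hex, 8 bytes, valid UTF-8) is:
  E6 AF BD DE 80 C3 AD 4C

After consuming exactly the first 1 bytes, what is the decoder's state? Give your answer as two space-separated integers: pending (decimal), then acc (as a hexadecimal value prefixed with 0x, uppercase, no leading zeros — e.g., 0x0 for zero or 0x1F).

Answer: 2 0x6

Derivation:
Byte[0]=E6: 3-byte lead. pending=2, acc=0x6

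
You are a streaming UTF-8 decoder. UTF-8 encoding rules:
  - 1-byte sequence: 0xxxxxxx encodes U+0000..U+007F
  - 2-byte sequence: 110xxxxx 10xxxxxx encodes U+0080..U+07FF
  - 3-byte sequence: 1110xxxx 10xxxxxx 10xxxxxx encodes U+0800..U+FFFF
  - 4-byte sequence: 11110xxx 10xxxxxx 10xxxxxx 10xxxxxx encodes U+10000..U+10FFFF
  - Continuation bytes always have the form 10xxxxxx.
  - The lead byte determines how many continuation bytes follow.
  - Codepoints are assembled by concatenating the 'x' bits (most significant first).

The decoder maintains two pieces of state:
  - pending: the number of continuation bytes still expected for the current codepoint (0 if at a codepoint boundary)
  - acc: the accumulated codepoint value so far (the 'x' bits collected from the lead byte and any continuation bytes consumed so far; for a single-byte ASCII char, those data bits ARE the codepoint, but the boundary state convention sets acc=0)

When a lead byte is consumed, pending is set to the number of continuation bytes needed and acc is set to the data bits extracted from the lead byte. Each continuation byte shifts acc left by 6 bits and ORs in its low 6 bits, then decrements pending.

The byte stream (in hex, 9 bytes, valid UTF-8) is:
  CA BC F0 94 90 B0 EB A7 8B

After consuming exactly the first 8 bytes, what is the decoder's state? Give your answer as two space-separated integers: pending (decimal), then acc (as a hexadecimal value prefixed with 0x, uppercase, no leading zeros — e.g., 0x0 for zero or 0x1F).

Byte[0]=CA: 2-byte lead. pending=1, acc=0xA
Byte[1]=BC: continuation. acc=(acc<<6)|0x3C=0x2BC, pending=0
Byte[2]=F0: 4-byte lead. pending=3, acc=0x0
Byte[3]=94: continuation. acc=(acc<<6)|0x14=0x14, pending=2
Byte[4]=90: continuation. acc=(acc<<6)|0x10=0x510, pending=1
Byte[5]=B0: continuation. acc=(acc<<6)|0x30=0x14430, pending=0
Byte[6]=EB: 3-byte lead. pending=2, acc=0xB
Byte[7]=A7: continuation. acc=(acc<<6)|0x27=0x2E7, pending=1

Answer: 1 0x2E7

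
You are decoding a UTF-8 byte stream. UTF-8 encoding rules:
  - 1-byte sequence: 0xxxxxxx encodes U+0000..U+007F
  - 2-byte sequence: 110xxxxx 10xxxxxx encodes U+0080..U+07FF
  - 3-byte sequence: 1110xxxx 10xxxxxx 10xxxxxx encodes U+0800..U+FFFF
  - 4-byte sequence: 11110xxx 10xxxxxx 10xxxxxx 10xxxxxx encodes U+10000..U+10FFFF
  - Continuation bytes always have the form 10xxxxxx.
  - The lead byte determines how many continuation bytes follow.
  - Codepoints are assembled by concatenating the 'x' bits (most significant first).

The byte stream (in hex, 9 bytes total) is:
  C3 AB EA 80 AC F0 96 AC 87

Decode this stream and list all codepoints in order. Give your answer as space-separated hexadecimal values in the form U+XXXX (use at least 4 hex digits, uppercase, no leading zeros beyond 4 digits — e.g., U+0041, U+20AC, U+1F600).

Answer: U+00EB U+A02C U+16B07

Derivation:
Byte[0]=C3: 2-byte lead, need 1 cont bytes. acc=0x3
Byte[1]=AB: continuation. acc=(acc<<6)|0x2B=0xEB
Completed: cp=U+00EB (starts at byte 0)
Byte[2]=EA: 3-byte lead, need 2 cont bytes. acc=0xA
Byte[3]=80: continuation. acc=(acc<<6)|0x00=0x280
Byte[4]=AC: continuation. acc=(acc<<6)|0x2C=0xA02C
Completed: cp=U+A02C (starts at byte 2)
Byte[5]=F0: 4-byte lead, need 3 cont bytes. acc=0x0
Byte[6]=96: continuation. acc=(acc<<6)|0x16=0x16
Byte[7]=AC: continuation. acc=(acc<<6)|0x2C=0x5AC
Byte[8]=87: continuation. acc=(acc<<6)|0x07=0x16B07
Completed: cp=U+16B07 (starts at byte 5)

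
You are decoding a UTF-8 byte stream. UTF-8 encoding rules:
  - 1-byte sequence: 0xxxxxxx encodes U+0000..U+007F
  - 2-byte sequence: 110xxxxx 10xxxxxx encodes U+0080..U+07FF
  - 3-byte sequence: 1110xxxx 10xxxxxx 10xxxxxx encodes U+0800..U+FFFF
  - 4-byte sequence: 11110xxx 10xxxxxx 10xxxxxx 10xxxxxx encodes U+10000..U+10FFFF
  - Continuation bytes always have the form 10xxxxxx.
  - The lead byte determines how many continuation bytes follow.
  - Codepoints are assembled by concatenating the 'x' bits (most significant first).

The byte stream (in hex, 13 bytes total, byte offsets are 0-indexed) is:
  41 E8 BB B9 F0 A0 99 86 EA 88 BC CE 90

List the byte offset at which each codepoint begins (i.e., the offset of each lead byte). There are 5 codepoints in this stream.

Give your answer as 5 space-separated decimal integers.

Answer: 0 1 4 8 11

Derivation:
Byte[0]=41: 1-byte ASCII. cp=U+0041
Byte[1]=E8: 3-byte lead, need 2 cont bytes. acc=0x8
Byte[2]=BB: continuation. acc=(acc<<6)|0x3B=0x23B
Byte[3]=B9: continuation. acc=(acc<<6)|0x39=0x8EF9
Completed: cp=U+8EF9 (starts at byte 1)
Byte[4]=F0: 4-byte lead, need 3 cont bytes. acc=0x0
Byte[5]=A0: continuation. acc=(acc<<6)|0x20=0x20
Byte[6]=99: continuation. acc=(acc<<6)|0x19=0x819
Byte[7]=86: continuation. acc=(acc<<6)|0x06=0x20646
Completed: cp=U+20646 (starts at byte 4)
Byte[8]=EA: 3-byte lead, need 2 cont bytes. acc=0xA
Byte[9]=88: continuation. acc=(acc<<6)|0x08=0x288
Byte[10]=BC: continuation. acc=(acc<<6)|0x3C=0xA23C
Completed: cp=U+A23C (starts at byte 8)
Byte[11]=CE: 2-byte lead, need 1 cont bytes. acc=0xE
Byte[12]=90: continuation. acc=(acc<<6)|0x10=0x390
Completed: cp=U+0390 (starts at byte 11)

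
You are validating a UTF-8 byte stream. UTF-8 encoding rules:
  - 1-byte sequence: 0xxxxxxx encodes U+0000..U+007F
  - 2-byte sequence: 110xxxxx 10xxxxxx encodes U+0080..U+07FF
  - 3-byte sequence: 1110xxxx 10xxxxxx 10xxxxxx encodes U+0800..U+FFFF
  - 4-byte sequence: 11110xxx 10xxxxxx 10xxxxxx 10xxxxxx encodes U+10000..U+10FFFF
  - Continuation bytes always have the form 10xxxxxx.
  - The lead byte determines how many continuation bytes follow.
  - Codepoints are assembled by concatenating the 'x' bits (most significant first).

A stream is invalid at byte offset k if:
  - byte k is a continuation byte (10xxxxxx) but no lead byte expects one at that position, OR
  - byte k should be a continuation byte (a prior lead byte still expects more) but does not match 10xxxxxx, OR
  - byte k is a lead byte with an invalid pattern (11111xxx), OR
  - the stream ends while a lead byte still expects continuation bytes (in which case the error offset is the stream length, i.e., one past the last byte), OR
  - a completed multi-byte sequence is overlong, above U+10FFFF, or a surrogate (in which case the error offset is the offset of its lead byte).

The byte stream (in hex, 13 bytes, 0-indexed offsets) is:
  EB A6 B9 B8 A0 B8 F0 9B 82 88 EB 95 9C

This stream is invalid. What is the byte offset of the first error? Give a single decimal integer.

Answer: 3

Derivation:
Byte[0]=EB: 3-byte lead, need 2 cont bytes. acc=0xB
Byte[1]=A6: continuation. acc=(acc<<6)|0x26=0x2E6
Byte[2]=B9: continuation. acc=(acc<<6)|0x39=0xB9B9
Completed: cp=U+B9B9 (starts at byte 0)
Byte[3]=B8: INVALID lead byte (not 0xxx/110x/1110/11110)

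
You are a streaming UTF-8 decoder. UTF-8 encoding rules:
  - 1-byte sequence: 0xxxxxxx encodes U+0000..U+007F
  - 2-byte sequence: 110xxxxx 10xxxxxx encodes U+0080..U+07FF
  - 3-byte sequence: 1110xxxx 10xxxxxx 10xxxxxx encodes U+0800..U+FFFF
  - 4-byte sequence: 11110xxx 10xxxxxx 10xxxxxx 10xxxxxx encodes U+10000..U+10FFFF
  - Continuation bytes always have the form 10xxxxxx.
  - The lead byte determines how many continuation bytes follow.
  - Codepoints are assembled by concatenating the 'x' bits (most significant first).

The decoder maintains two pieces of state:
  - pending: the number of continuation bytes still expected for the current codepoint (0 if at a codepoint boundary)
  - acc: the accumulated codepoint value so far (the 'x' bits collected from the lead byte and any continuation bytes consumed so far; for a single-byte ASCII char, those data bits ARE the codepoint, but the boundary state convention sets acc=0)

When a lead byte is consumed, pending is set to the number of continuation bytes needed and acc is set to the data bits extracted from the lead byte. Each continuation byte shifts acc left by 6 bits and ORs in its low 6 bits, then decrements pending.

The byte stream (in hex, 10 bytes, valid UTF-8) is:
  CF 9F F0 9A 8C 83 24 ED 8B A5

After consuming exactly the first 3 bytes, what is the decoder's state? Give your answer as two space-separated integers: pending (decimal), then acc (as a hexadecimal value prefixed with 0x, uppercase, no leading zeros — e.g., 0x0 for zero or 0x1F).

Answer: 3 0x0

Derivation:
Byte[0]=CF: 2-byte lead. pending=1, acc=0xF
Byte[1]=9F: continuation. acc=(acc<<6)|0x1F=0x3DF, pending=0
Byte[2]=F0: 4-byte lead. pending=3, acc=0x0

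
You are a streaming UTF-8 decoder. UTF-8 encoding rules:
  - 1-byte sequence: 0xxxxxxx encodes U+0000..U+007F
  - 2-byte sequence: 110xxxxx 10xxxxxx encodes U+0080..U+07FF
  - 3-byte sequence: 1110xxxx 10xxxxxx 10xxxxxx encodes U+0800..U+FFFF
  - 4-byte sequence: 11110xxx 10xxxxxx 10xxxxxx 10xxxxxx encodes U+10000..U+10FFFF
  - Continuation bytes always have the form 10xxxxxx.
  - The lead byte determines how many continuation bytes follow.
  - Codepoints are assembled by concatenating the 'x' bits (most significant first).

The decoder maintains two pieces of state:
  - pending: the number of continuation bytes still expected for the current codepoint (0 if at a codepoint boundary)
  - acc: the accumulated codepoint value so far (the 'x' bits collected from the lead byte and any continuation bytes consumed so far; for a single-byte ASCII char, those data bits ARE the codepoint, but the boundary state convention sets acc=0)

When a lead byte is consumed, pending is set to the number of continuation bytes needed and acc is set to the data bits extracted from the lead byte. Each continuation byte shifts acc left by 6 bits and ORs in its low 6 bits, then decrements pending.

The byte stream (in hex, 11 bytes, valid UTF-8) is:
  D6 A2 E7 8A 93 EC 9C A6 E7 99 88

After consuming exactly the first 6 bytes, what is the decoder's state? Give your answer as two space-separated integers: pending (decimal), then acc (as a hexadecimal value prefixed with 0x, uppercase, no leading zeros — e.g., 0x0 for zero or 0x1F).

Byte[0]=D6: 2-byte lead. pending=1, acc=0x16
Byte[1]=A2: continuation. acc=(acc<<6)|0x22=0x5A2, pending=0
Byte[2]=E7: 3-byte lead. pending=2, acc=0x7
Byte[3]=8A: continuation. acc=(acc<<6)|0x0A=0x1CA, pending=1
Byte[4]=93: continuation. acc=(acc<<6)|0x13=0x7293, pending=0
Byte[5]=EC: 3-byte lead. pending=2, acc=0xC

Answer: 2 0xC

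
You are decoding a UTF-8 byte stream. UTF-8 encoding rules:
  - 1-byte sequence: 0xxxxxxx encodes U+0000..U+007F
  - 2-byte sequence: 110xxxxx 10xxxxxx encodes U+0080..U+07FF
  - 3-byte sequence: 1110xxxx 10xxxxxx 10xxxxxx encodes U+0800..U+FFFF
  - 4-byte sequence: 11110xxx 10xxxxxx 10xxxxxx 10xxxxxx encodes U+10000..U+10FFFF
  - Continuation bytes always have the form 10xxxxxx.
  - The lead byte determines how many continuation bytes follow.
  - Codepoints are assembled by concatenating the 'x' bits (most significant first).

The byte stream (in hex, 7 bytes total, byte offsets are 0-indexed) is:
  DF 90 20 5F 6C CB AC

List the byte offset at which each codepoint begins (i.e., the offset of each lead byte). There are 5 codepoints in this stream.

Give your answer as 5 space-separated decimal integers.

Byte[0]=DF: 2-byte lead, need 1 cont bytes. acc=0x1F
Byte[1]=90: continuation. acc=(acc<<6)|0x10=0x7D0
Completed: cp=U+07D0 (starts at byte 0)
Byte[2]=20: 1-byte ASCII. cp=U+0020
Byte[3]=5F: 1-byte ASCII. cp=U+005F
Byte[4]=6C: 1-byte ASCII. cp=U+006C
Byte[5]=CB: 2-byte lead, need 1 cont bytes. acc=0xB
Byte[6]=AC: continuation. acc=(acc<<6)|0x2C=0x2EC
Completed: cp=U+02EC (starts at byte 5)

Answer: 0 2 3 4 5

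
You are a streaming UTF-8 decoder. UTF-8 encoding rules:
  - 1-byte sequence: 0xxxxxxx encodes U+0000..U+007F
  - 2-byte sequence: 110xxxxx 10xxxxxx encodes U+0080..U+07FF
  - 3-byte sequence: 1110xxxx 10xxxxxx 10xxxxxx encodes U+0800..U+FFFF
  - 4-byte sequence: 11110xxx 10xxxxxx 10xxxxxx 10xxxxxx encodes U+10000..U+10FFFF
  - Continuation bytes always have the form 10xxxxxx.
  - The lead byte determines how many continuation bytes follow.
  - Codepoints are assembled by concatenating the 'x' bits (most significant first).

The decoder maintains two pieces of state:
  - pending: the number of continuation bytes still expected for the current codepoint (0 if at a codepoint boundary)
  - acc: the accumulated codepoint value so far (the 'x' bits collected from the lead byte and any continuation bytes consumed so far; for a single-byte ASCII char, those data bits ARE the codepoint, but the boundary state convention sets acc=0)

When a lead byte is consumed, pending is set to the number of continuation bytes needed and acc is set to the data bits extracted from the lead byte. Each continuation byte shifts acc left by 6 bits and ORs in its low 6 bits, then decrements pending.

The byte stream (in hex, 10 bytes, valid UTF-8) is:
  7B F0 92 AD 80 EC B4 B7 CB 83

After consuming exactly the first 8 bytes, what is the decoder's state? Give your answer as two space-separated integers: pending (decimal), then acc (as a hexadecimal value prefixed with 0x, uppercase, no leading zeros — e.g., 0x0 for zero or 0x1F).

Byte[0]=7B: 1-byte. pending=0, acc=0x0
Byte[1]=F0: 4-byte lead. pending=3, acc=0x0
Byte[2]=92: continuation. acc=(acc<<6)|0x12=0x12, pending=2
Byte[3]=AD: continuation. acc=(acc<<6)|0x2D=0x4AD, pending=1
Byte[4]=80: continuation. acc=(acc<<6)|0x00=0x12B40, pending=0
Byte[5]=EC: 3-byte lead. pending=2, acc=0xC
Byte[6]=B4: continuation. acc=(acc<<6)|0x34=0x334, pending=1
Byte[7]=B7: continuation. acc=(acc<<6)|0x37=0xCD37, pending=0

Answer: 0 0xCD37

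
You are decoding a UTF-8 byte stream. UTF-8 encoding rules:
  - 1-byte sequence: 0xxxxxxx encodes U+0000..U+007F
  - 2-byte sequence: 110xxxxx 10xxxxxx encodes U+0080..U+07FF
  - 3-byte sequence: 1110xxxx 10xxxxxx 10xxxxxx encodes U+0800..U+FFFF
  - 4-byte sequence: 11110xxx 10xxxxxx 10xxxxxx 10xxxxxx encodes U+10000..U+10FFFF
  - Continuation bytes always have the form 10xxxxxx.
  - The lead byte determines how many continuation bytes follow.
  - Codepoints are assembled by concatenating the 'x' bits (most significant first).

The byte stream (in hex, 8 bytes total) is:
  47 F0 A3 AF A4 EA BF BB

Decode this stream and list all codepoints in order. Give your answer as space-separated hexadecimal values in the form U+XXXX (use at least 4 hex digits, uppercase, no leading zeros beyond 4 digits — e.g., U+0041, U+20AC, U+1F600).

Byte[0]=47: 1-byte ASCII. cp=U+0047
Byte[1]=F0: 4-byte lead, need 3 cont bytes. acc=0x0
Byte[2]=A3: continuation. acc=(acc<<6)|0x23=0x23
Byte[3]=AF: continuation. acc=(acc<<6)|0x2F=0x8EF
Byte[4]=A4: continuation. acc=(acc<<6)|0x24=0x23BE4
Completed: cp=U+23BE4 (starts at byte 1)
Byte[5]=EA: 3-byte lead, need 2 cont bytes. acc=0xA
Byte[6]=BF: continuation. acc=(acc<<6)|0x3F=0x2BF
Byte[7]=BB: continuation. acc=(acc<<6)|0x3B=0xAFFB
Completed: cp=U+AFFB (starts at byte 5)

Answer: U+0047 U+23BE4 U+AFFB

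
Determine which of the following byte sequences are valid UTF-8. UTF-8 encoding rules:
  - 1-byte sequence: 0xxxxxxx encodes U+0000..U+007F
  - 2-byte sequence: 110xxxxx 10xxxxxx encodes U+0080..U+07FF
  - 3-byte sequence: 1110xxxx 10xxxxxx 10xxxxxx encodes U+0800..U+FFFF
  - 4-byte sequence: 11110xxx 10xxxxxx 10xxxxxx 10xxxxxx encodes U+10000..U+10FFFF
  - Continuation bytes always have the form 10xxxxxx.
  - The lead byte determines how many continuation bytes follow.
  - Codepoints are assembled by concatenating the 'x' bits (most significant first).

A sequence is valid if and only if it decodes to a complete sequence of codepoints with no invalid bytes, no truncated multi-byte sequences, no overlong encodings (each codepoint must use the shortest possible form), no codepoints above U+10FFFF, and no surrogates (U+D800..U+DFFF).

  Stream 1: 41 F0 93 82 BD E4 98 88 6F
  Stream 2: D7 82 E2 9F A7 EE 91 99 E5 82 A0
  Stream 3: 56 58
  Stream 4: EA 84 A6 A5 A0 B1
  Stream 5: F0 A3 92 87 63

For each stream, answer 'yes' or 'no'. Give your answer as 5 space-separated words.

Answer: yes yes yes no yes

Derivation:
Stream 1: decodes cleanly. VALID
Stream 2: decodes cleanly. VALID
Stream 3: decodes cleanly. VALID
Stream 4: error at byte offset 3. INVALID
Stream 5: decodes cleanly. VALID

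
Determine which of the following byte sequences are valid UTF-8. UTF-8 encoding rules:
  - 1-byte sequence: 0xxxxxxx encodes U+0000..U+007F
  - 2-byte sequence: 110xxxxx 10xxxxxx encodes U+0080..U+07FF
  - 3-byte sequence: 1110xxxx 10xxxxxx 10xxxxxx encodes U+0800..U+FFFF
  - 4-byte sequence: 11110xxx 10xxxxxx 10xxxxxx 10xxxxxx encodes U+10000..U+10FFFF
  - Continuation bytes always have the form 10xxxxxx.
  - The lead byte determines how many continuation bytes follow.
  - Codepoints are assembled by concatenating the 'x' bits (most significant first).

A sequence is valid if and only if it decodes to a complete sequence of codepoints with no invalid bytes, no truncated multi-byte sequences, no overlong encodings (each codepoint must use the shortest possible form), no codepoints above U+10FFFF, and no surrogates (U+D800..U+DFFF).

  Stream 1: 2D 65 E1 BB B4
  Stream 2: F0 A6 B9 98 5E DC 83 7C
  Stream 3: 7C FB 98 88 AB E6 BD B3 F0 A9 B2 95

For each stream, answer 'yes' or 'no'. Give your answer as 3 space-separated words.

Answer: yes yes no

Derivation:
Stream 1: decodes cleanly. VALID
Stream 2: decodes cleanly. VALID
Stream 3: error at byte offset 1. INVALID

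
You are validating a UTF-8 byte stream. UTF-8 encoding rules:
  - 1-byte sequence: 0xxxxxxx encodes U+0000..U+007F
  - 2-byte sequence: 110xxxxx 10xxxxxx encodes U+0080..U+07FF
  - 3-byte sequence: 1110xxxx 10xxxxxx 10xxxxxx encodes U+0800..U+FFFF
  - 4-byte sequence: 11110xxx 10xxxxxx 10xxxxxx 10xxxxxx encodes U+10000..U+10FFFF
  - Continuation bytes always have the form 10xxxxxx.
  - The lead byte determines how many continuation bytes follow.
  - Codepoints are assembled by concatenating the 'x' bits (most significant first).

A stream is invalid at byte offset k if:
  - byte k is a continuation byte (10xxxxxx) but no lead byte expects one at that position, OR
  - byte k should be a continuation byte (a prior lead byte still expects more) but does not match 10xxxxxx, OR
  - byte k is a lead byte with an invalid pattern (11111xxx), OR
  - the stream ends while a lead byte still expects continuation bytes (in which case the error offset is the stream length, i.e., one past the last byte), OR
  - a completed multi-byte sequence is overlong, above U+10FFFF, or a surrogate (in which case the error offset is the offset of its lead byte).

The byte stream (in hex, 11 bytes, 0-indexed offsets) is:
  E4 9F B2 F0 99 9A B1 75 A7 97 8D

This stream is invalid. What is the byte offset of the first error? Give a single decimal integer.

Byte[0]=E4: 3-byte lead, need 2 cont bytes. acc=0x4
Byte[1]=9F: continuation. acc=(acc<<6)|0x1F=0x11F
Byte[2]=B2: continuation. acc=(acc<<6)|0x32=0x47F2
Completed: cp=U+47F2 (starts at byte 0)
Byte[3]=F0: 4-byte lead, need 3 cont bytes. acc=0x0
Byte[4]=99: continuation. acc=(acc<<6)|0x19=0x19
Byte[5]=9A: continuation. acc=(acc<<6)|0x1A=0x65A
Byte[6]=B1: continuation. acc=(acc<<6)|0x31=0x196B1
Completed: cp=U+196B1 (starts at byte 3)
Byte[7]=75: 1-byte ASCII. cp=U+0075
Byte[8]=A7: INVALID lead byte (not 0xxx/110x/1110/11110)

Answer: 8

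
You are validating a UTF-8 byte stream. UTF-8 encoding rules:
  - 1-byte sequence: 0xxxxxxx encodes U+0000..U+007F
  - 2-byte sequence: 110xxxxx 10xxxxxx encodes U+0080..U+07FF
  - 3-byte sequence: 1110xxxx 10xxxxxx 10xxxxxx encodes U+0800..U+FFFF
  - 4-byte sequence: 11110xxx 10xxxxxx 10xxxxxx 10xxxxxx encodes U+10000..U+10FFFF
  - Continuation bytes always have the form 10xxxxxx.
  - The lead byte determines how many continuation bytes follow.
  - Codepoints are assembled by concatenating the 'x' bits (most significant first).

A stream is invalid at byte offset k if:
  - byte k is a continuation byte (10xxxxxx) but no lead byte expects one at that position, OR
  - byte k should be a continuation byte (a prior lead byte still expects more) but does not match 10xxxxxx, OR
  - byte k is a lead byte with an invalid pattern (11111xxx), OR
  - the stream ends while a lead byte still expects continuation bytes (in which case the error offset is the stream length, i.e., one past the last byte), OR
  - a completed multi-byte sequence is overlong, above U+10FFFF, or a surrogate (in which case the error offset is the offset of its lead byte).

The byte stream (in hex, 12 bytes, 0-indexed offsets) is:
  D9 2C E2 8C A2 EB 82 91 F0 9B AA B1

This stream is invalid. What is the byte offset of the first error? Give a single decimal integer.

Answer: 1

Derivation:
Byte[0]=D9: 2-byte lead, need 1 cont bytes. acc=0x19
Byte[1]=2C: expected 10xxxxxx continuation. INVALID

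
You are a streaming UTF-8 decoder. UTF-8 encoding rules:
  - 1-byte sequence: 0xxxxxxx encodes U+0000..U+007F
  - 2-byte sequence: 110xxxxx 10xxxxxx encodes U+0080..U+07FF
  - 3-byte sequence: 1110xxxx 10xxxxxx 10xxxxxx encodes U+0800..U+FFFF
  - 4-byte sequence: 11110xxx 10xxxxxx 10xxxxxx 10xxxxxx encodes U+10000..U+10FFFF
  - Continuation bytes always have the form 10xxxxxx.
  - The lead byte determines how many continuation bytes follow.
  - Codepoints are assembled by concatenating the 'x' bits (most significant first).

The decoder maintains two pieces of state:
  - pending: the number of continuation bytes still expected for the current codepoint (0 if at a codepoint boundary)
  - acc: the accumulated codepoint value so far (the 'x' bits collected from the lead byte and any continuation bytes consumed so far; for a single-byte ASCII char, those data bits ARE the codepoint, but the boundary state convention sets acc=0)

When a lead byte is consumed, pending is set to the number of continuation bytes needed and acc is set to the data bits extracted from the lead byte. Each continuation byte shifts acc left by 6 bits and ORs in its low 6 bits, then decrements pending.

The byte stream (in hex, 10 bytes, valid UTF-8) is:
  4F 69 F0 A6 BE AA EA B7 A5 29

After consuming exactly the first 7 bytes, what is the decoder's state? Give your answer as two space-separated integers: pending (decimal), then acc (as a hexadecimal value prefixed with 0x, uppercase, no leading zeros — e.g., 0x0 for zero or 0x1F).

Byte[0]=4F: 1-byte. pending=0, acc=0x0
Byte[1]=69: 1-byte. pending=0, acc=0x0
Byte[2]=F0: 4-byte lead. pending=3, acc=0x0
Byte[3]=A6: continuation. acc=(acc<<6)|0x26=0x26, pending=2
Byte[4]=BE: continuation. acc=(acc<<6)|0x3E=0x9BE, pending=1
Byte[5]=AA: continuation. acc=(acc<<6)|0x2A=0x26FAA, pending=0
Byte[6]=EA: 3-byte lead. pending=2, acc=0xA

Answer: 2 0xA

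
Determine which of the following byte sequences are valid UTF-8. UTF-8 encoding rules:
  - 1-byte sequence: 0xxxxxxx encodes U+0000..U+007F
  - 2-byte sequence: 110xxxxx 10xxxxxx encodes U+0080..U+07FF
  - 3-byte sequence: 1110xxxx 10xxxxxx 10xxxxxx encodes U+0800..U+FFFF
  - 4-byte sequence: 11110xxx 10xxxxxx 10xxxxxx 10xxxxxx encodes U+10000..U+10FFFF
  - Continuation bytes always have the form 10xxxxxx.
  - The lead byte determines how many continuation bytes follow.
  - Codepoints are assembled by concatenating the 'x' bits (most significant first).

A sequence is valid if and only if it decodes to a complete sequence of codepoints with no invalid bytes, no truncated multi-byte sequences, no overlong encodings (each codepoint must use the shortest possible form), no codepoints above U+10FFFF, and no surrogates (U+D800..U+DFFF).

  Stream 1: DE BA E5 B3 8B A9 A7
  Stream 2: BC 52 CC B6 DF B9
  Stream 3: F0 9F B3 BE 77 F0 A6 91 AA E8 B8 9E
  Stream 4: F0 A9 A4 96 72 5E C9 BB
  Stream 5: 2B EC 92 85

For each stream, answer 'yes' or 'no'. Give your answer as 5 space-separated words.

Stream 1: error at byte offset 5. INVALID
Stream 2: error at byte offset 0. INVALID
Stream 3: decodes cleanly. VALID
Stream 4: decodes cleanly. VALID
Stream 5: decodes cleanly. VALID

Answer: no no yes yes yes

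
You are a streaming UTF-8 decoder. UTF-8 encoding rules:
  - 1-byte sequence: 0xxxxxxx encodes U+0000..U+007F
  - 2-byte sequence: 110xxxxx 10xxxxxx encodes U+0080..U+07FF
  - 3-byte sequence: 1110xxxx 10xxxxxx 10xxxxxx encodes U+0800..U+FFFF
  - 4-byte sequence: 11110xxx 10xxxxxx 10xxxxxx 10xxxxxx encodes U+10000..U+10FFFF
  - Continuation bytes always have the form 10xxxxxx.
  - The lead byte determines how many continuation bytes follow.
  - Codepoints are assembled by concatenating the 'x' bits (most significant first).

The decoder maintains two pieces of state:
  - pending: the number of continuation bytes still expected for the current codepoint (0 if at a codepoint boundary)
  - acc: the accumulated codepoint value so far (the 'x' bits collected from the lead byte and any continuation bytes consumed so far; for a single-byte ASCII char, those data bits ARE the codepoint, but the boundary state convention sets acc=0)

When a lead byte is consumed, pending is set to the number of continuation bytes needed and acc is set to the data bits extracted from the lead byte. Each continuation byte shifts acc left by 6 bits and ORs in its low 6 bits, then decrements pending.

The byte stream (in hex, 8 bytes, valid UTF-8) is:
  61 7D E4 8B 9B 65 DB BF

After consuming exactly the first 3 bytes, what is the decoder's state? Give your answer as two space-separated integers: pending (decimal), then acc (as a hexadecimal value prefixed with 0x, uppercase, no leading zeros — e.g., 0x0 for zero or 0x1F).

Answer: 2 0x4

Derivation:
Byte[0]=61: 1-byte. pending=0, acc=0x0
Byte[1]=7D: 1-byte. pending=0, acc=0x0
Byte[2]=E4: 3-byte lead. pending=2, acc=0x4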